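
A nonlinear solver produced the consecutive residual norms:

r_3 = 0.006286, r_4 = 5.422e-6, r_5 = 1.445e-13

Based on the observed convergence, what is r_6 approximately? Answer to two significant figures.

2.7e-32

First estimate the order: p ≈ ln(r_5/r_4) / ln(r_4/r_3) = ln(1.445e-13/5.422e-6)/ln(5.422e-6/0.006286) = ln(2.66507e-08)/ln(0.000862552) ≈ 2.4719.
Then r_6 ≈ r_5·(r_5/r_4)^p = 1.445e-13·(2.66507e-08)^2.4719 = 1.445e-13·1.89282e-19 ≈ 2.735e-32.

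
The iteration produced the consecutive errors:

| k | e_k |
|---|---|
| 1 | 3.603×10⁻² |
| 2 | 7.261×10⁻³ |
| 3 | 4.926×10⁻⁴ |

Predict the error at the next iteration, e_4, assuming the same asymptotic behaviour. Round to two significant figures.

First estimate the order: p ≈ ln(e_3/e_2) / ln(e_2/e_1) = ln(4.926×10⁻⁴/7.261×10⁻³)/ln(7.261×10⁻³/3.603×10⁻²) = ln(0.0678419)/ln(0.201527) ≈ 1.6797.
Then e_4 ≈ e_3·(e_3/e_2)^p = 4.926×10⁻⁴·(0.0678419)^1.6797 = 4.926×10⁻⁴·0.010896 ≈ 5.367e-06.

5.4e-6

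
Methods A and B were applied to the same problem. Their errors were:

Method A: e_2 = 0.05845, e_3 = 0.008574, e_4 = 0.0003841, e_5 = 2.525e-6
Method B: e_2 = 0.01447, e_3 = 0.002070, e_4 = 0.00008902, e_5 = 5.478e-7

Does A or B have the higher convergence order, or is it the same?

Method A: p ≈ ln(2.525e-6/0.0003841)/ln(0.0003841/0.008574) ≈ 1.62.
Method B: p ≈ ln(5.478e-7/0.00008902)/ln(0.00008902/0.002070) ≈ 1.62.
Both orders ≈ 1.6 — effectively the same.

same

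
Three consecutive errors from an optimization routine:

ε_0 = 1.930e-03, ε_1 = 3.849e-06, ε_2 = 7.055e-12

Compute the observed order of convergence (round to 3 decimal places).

2.125

p ≈ ln(ε_2/ε_1) / ln(ε_1/ε_0)
  = ln(7.055e-12/3.849e-06) / ln(3.849e-06/1.930e-03)
  = ln(1.83294e-06) / ln(0.0019943)
  = -13.209589 / -6.217462 ≈ 2.124595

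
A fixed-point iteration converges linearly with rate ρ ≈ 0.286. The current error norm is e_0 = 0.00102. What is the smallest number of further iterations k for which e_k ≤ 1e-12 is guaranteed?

17

After k steps, e_k ≈ 0.00102·0.286^k.
Need 0.286^k ≤ 1e-12/0.00102 = 9.80392e-10.
k ≥ ln(9.80392e-10)/ln(0.286) = -20.7431/-1.25176 = 16.571.
Smallest integer k = 17.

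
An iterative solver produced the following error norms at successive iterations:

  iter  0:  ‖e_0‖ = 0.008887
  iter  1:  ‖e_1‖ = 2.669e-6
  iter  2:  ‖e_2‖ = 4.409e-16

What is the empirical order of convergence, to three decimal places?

p ≈ ln(‖e_2‖/‖e_1‖) / ln(‖e_1‖/‖e_0‖)
  = ln(4.409e-16/2.669e-6) / ln(2.669e-6/0.008887)
  = ln(1.65193e-10) / ln(0.000300326)
  = -22.523907 / -8.110642 ≈ 2.777081

2.777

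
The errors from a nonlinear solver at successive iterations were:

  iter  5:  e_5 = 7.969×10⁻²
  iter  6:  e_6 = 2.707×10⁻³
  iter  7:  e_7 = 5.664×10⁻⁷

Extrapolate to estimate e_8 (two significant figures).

First estimate the order: p ≈ ln(e_7/e_6) / ln(e_6/e_5) = ln(5.664×10⁻⁷/2.707×10⁻³)/ln(2.707×10⁻³/7.969×10⁻²) = ln(0.000209235)/ln(0.0339691) ≈ 2.5048.
Then e_8 ≈ e_7·(e_7/e_6)^p = 5.664×10⁻⁷·(0.000209235)^2.5048 = 5.664×10⁻⁷·6.0803e-10 ≈ 3.444e-16.

3.4e-16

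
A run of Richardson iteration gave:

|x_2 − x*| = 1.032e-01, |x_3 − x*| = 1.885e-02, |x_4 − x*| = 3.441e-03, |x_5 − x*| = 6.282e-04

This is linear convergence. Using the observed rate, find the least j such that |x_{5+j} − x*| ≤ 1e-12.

Rate ρ ≈ |x_5 − x*|/|x_4 − x*| = 6.282e-04/3.441e-03 = 0.1826.
After j more steps, |x_{5+j} − x*| ≈ 6.282e-04·ρ^j; need ρ^j ≤ 1e-12/6.282e-04 = 1.59185e-09.
j ≥ ln(1.59185e-09)/ln(0.1826) = -20.2584/-1.70046 = 11.913.
So 12 more iterations are needed.

12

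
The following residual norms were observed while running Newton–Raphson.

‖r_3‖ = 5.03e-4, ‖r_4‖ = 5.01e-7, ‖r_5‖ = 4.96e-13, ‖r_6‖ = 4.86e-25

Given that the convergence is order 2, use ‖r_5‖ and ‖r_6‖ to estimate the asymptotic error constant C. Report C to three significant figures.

1.98

C ≈ ‖r_6‖ / ‖r_5‖^2
  = 4.86e-25 / (4.96e-13)^2
  = 4.86e-25 / 2.46016e-25 ≈ 1.9755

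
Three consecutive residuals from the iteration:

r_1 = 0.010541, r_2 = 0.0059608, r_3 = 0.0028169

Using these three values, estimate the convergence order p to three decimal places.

1.315

p ≈ ln(r_3/r_2) / ln(r_2/r_1)
  = ln(0.0028169/0.0059608) / ln(0.0059608/0.010541)
  = ln(0.472571) / ln(0.565487)
  = -0.749567 / -0.570068 ≈ 1.314873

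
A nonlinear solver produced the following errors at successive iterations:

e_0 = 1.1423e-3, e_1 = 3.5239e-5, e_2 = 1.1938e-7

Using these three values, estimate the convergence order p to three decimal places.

1.635

p ≈ ln(e_2/e_1) / ln(e_1/e_0)
  = ln(1.1938e-7/3.5239e-5) / ln(3.5239e-5/1.1423e-3)
  = ln(0.00338772) / ln(0.0308492)
  = -5.687598 / -3.478644 ≈ 1.635004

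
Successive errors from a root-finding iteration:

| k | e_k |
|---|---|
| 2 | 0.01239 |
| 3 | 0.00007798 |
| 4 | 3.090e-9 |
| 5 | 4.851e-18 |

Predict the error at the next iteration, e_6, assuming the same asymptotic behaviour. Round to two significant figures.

1.2e-35

First estimate the order: p ≈ ln(e_5/e_4) / ln(e_4/e_3) = ln(4.851e-18/3.090e-9)/ln(3.090e-9/0.00007798) = ln(1.5699e-09)/ln(3.96255e-05) ≈ 2.0000.
Then e_6 ≈ e_5·(e_5/e_4)^p = 4.851e-18·(1.5699e-09)^2.0000 = 4.851e-18·2.46459e-18 ≈ 1.196e-35.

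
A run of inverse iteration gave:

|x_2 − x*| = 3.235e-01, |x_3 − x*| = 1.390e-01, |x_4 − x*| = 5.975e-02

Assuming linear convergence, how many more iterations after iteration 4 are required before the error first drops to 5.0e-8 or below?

17

Rate ρ ≈ |x_4 − x*|/|x_3 − x*| = 5.975e-02/1.390e-01 = 0.4299.
After j more steps, |x_{4+j} − x*| ≈ 5.975e-02·ρ^j; need ρ^j ≤ 5.0e-8/5.975e-02 = 8.3682e-07.
j ≥ ln(8.3682e-07)/ln(0.4299) = -13.9937/-0.84420 = 16.576.
So 17 more iterations are needed.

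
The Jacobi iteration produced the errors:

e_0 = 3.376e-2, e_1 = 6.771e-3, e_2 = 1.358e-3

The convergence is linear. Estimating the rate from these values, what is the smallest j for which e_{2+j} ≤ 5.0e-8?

Rate ρ ≈ e_2/e_1 = 1.358e-3/6.771e-3 = 0.2006.
After j more steps, e_{2+j} ≈ 1.358e-3·ρ^j; need ρ^j ≤ 5.0e-8/1.358e-3 = 3.68189e-05.
j ≥ ln(3.68189e-05)/ln(0.2006) = -10.2095/-1.60644 = 6.355.
So 7 more iterations are needed.

7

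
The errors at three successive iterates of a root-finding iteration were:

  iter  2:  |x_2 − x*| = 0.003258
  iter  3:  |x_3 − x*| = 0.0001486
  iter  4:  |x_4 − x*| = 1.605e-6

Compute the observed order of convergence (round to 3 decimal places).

p ≈ ln(|x_4 − x*|/|x_3 − x*|) / ln(|x_3 − x*|/|x_2 − x*|)
  = ln(1.605e-6/0.0001486) / ln(0.0001486/0.003258)
  = ln(0.0108008) / ln(0.0456108)
  = -4.528135 / -3.087611 ≈ 1.466550

1.467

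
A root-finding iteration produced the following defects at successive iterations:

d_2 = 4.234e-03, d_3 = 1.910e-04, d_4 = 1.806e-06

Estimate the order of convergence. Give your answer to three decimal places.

p ≈ ln(d_4/d_3) / ln(d_3/d_2)
  = ln(1.806e-06/1.910e-04) / ln(1.910e-04/4.234e-03)
  = ln(0.0094555) / ln(0.045111)
  = -4.661159 / -3.098629 ≈ 1.504265

1.504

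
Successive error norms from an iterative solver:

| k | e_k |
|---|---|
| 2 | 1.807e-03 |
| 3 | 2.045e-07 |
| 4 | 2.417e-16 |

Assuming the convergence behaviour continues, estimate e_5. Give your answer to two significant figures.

1.5e-36

First estimate the order: p ≈ ln(e_4/e_3) / ln(e_3/e_2) = ln(2.417e-16/2.045e-07)/ln(2.045e-07/1.807e-03) = ln(1.18191e-09)/ln(0.000113171) ≈ 2.2622.
Then e_5 ≈ e_4·(e_4/e_3)^p = 2.417e-16·(1.18191e-09)^2.2622 = 2.417e-16·6.37383e-21 ≈ 1.541e-36.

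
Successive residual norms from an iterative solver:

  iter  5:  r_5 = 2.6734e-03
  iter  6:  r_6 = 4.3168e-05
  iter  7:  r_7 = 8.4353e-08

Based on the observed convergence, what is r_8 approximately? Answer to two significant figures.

6.8e-12

First estimate the order: p ≈ ln(r_7/r_6) / ln(r_6/r_5) = ln(8.4353e-08/4.3168e-05)/ln(4.3168e-05/2.6734e-03) = ln(0.00195406)/ln(0.0161472) ≈ 1.5118.
Then r_8 ≈ r_7·(r_7/r_6)^p = 8.4353e-08·(0.00195406)^1.5118 = 8.4353e-08·8.02491e-05 ≈ 6.769e-12.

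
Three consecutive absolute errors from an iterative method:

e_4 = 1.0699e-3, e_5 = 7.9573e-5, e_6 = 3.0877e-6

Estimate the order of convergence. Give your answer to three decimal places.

p ≈ ln(e_6/e_5) / ln(e_5/e_4)
  = ln(3.0877e-6/7.9573e-5) / ln(7.9573e-5/1.0699e-3)
  = ln(0.0388034) / ln(0.0743742)
  = -3.249247 / -2.598646 ≈ 1.250362

1.250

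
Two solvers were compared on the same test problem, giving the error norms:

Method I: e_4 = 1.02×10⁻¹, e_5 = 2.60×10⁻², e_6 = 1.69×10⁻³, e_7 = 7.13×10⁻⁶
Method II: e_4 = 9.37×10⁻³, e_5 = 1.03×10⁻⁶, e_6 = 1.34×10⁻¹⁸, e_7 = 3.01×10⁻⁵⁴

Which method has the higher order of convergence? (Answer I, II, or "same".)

II

Method I: p ≈ ln(7.13×10⁻⁶/1.69×10⁻³)/ln(1.69×10⁻³/2.60×10⁻²) ≈ 2.00.
Method II: p ≈ ln(3.01×10⁻⁵⁴/1.34×10⁻¹⁸)/ln(1.34×10⁻¹⁸/1.03×10⁻⁶) ≈ 3.00.
Method II has the higher order (≈3.0 vs ≈2.0).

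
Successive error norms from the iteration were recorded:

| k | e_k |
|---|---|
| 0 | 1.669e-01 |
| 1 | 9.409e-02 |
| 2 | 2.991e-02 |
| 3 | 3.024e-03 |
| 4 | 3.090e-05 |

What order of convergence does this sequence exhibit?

2

Consecutive ratios: e_4/e_3 = 3.090e-05/3.024e-03 = 0.0102183, e_3/e_2 = 3.024e-03/2.991e-02 = 0.101103.
p ≈ ln(0.0102183)/ln(0.101103) = -4.5836/-2.2916 ≈ 2.00.
So the convergence is quadratic (order 2).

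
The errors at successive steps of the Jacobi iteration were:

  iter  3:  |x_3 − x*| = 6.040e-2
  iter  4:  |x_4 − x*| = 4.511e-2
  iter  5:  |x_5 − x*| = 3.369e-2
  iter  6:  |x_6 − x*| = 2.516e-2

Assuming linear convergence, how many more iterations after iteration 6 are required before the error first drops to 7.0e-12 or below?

Rate ρ ≈ |x_6 − x*|/|x_5 − x*| = 2.516e-2/3.369e-2 = 0.7468.
After j more steps, |x_{6+j} − x*| ≈ 2.516e-2·ρ^j; need ρ^j ≤ 7.0e-12/2.516e-2 = 2.78219e-10.
j ≥ ln(2.78219e-10)/ln(0.7468) = -22.0026/-0.29196 = 75.362.
So 76 more iterations are needed.

76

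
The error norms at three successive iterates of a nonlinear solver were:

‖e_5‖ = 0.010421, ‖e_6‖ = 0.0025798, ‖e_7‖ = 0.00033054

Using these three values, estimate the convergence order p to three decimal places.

1.472

p ≈ ln(‖e_7‖/‖e_6‖) / ln(‖e_6‖/‖e_5‖)
  = ln(0.00033054/0.0025798) / ln(0.0025798/0.010421)
  = ln(0.128126) / ln(0.247558)
  = -2.054741 / -1.396110 ≈ 1.471762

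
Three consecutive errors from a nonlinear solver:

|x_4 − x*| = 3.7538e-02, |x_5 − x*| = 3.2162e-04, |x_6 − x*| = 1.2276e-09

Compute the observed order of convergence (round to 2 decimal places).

2.62

p ≈ ln(|x_6 − x*|/|x_5 − x*|) / ln(|x_5 − x*|/|x_4 − x*|)
  = ln(1.2276e-09/3.2162e-04) / ln(3.2162e-04/3.7538e-02)
  = ln(3.81693e-06) / ln(0.00856785)
  = -12.47606 / -4.75974 ≈ 2.62116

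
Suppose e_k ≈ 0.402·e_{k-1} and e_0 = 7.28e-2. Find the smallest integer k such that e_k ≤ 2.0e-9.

After k steps, e_k ≈ 7.28e-2·0.402^k.
Need 0.402^k ≤ 2.0e-9/7.28e-2 = 2.74725e-08.
k ≥ ln(2.74725e-08)/ln(0.402) = -17.4101/-0.91130 = 19.105.
Smallest integer k = 20.

20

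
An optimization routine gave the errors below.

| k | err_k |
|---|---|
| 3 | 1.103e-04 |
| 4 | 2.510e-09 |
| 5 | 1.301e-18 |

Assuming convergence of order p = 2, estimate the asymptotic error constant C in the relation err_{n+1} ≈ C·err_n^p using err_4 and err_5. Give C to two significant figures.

C ≈ err_5 / err_4^2
  = 1.301e-18 / (2.510e-09)^2
  = 1.301e-18 / 6.3001e-18 ≈ 0.2065

0.21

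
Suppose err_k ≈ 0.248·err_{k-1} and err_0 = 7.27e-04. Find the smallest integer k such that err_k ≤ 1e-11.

After k steps, err_k ≈ 7.27e-04·0.248^k.
Need 0.248^k ≤ 1e-11/7.27e-04 = 1.37552e-08.
k ≥ ln(1.37552e-08)/ln(0.248) = -18.1018/-1.39433 = 12.982.
Smallest integer k = 13.

13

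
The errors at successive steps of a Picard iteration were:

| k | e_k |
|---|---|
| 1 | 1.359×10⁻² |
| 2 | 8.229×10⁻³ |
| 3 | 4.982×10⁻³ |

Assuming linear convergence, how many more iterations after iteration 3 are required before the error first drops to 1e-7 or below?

22

Rate ρ ≈ e_3/e_2 = 4.982×10⁻³/8.229×10⁻³ = 0.6054.
After j more steps, e_{3+j} ≈ 4.982×10⁻³·ρ^j; need ρ^j ≤ 1e-7/4.982×10⁻³ = 2.00723e-05.
j ≥ ln(2.00723e-05)/ln(0.6054) = -10.8162/-0.50187 = 21.552.
So 22 more iterations are needed.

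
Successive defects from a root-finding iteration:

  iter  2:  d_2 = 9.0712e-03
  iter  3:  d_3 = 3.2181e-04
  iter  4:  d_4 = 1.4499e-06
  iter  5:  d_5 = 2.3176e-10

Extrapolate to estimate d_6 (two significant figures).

First estimate the order: p ≈ ln(d_5/d_4) / ln(d_4/d_3) = ln(2.3176e-10/1.4499e-06)/ln(1.4499e-06/3.2181e-04) = ln(0.000159846)/ln(0.00450545) ≈ 1.6180.
Then d_6 ≈ d_5·(d_5/d_4)^p = 2.3176e-10·(0.000159846)^1.6180 = 2.3176e-10·7.20426e-07 ≈ 1.67e-16.

1.7e-16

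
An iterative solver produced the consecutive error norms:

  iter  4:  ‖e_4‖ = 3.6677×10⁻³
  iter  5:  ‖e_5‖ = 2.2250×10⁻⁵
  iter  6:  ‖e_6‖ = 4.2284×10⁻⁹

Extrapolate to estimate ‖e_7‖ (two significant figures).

First estimate the order: p ≈ ln(‖e_6‖/‖e_5‖) / ln(‖e_5‖/‖e_4‖) = ln(4.2284×10⁻⁹/2.2250×10⁻⁵)/ln(2.2250×10⁻⁵/3.6677×10⁻³) = ln(0.00019004)/ln(0.00606647) ≈ 1.6784.
Then ‖e_7‖ ≈ ‖e_6‖·(‖e_6‖/‖e_5‖)^p = 4.2284×10⁻⁹·(0.00019004)^1.6784 = 4.2284×10⁻⁹·5.68085e-07 ≈ 2.402e-15.

2.4e-15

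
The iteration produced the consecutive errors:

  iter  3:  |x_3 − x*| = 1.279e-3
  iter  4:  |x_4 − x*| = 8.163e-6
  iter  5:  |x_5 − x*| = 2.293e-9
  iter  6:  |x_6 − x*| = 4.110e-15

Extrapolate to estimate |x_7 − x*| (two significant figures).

First estimate the order: p ≈ ln(|x_6 − x*|/|x_5 − x*|) / ln(|x_5 − x*|/|x_4 − x*|) = ln(4.110e-15/2.293e-9)/ln(2.293e-9/8.163e-6) = ln(1.79241e-06)/ln(0.000280902) ≈ 1.6181.
Then |x_7 − x*| ≈ |x_6 − x*|·(|x_6 − x*|/|x_5 − x*|)^p = 4.110e-15·(1.79241e-06)^1.6181 = 4.110e-15·5.02906e-10 ≈ 2.067e-24.

2.1e-24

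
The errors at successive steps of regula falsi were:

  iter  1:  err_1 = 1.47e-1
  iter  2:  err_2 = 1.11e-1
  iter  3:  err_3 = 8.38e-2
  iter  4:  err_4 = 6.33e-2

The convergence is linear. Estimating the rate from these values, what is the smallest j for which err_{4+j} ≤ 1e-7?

48

Rate ρ ≈ err_4/err_3 = 6.33e-2/8.38e-2 = 0.7554.
After j more steps, err_{4+j} ≈ 6.33e-2·ρ^j; need ρ^j ≤ 1e-7/6.33e-2 = 1.57978e-06.
j ≥ ln(1.57978e-06)/ln(0.7554) = -13.3582/-0.28051 = 47.621.
So 48 more iterations are needed.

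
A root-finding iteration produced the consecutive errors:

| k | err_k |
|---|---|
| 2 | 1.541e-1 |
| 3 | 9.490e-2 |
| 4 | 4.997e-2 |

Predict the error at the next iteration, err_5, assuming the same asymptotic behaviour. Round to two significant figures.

2.1e-2

First estimate the order: p ≈ ln(err_4/err_3) / ln(err_3/err_2) = ln(4.997e-2/9.490e-2)/ln(9.490e-2/1.541e-1) = ln(0.526554)/ln(0.615834) ≈ 1.3231.
Then err_5 ≈ err_4·(err_4/err_3)^p = 4.997e-2·(0.526554)^1.3231 = 4.997e-2·0.427997 ≈ 0.02139.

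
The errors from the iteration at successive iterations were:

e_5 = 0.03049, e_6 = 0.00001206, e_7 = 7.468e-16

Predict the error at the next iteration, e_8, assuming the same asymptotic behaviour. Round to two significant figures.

1.8e-46

First estimate the order: p ≈ ln(e_7/e_6) / ln(e_6/e_5) = ln(7.468e-16/0.00001206)/ln(0.00001206/0.03049) = ln(6.19237e-11)/ln(0.00039554) ≈ 2.9999.
Then e_8 ≈ e_7·(e_7/e_6)^p = 7.468e-16·(6.19237e-11)^2.9999 = 7.468e-16·2.38008e-31 ≈ 1.777e-46.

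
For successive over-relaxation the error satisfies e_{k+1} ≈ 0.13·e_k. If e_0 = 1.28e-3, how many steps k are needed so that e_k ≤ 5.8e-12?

After k steps, e_k ≈ 1.28e-3·0.13^k.
Need 0.13^k ≤ 5.8e-12/1.28e-3 = 4.53125e-09.
k ≥ ln(4.53125e-09)/ln(0.13) = -19.2123/-2.04022 = 9.417.
Smallest integer k = 10.

10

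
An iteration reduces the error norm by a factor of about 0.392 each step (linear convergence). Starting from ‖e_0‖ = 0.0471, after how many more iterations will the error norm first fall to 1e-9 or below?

After k steps, ‖e_k‖ ≈ 0.0471·0.392^k.
Need 0.392^k ≤ 1e-9/0.0471 = 2.12314e-08.
k ≥ ln(2.12314e-08)/ln(0.392) = -17.6678/-0.93649 = 18.866.
Smallest integer k = 19.

19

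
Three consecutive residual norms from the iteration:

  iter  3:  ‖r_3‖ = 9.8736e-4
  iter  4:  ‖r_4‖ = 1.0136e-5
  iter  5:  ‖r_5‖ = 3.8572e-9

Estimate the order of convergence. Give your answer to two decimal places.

1.72

p ≈ ln(‖r_5‖/‖r_4‖) / ln(‖r_4‖/‖r_3‖)
  = ln(3.8572e-9/1.0136e-5) / ln(1.0136e-5/9.8736e-4)
  = ln(0.000380545) / ln(0.0102658)
  = -7.87391 / -4.57894 ≈ 1.71959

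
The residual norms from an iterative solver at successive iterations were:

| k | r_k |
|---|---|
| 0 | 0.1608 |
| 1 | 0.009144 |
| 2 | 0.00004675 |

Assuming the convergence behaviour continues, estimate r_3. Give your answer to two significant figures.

2.8e-9

First estimate the order: p ≈ ln(r_2/r_1) / ln(r_1/r_0) = ln(0.00004675/0.009144)/ln(0.009144/0.1608) = ln(0.00511264)/ln(0.0568657) ≈ 1.8402.
Then r_3 ≈ r_2·(r_2/r_1)^p = 0.00004675·(0.00511264)^1.8402 = 0.00004675·6.07364e-05 ≈ 2.839e-09.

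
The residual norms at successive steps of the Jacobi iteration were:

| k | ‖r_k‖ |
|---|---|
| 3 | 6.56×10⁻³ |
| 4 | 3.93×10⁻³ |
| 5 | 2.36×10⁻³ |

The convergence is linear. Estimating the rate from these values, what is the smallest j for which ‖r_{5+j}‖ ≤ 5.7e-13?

Rate ρ ≈ ‖r_5‖/‖r_4‖ = 2.36×10⁻³/3.93×10⁻³ = 0.6005.
After j more steps, ‖r_{5+j}‖ ≈ 2.36×10⁻³·ρ^j; need ρ^j ≤ 5.7e-13/2.36×10⁻³ = 2.41525e-10.
j ≥ ln(2.41525e-10)/ln(0.6005) = -22.1440/-0.50999 = 43.420.
So 44 more iterations are needed.

44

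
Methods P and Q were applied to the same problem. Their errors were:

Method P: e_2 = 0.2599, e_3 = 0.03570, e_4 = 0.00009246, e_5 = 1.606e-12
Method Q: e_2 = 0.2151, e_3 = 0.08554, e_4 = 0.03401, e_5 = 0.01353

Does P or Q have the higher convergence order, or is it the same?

Method P: p ≈ ln(1.606e-12/0.00009246)/ln(0.00009246/0.03570) ≈ 3.00.
Method Q: p ≈ ln(0.01353/0.03401)/ln(0.03401/0.08554) ≈ 1.00.
Method P has the higher order (≈3.0 vs ≈1.0).

P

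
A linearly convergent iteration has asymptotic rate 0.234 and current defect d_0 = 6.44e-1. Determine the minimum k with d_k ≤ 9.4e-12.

18

After k steps, d_k ≈ 6.44e-1·0.234^k.
Need 0.234^k ≤ 9.4e-12/6.44e-1 = 1.45963e-11.
k ≥ ln(1.45963e-11)/ln(0.234) = -24.9503/-1.45243 = 17.178.
Smallest integer k = 18.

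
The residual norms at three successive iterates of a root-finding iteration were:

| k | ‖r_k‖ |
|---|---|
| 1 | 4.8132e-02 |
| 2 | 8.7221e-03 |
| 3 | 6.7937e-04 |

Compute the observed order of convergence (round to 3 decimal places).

p ≈ ln(‖r_3‖/‖r_2‖) / ln(‖r_2‖/‖r_1‖)
  = ln(6.7937e-04/8.7221e-03) / ln(8.7221e-03/4.8132e-02)
  = ln(0.0778906) / ln(0.181212)
  = -2.552450 / -1.708088 ≈ 1.494332

1.494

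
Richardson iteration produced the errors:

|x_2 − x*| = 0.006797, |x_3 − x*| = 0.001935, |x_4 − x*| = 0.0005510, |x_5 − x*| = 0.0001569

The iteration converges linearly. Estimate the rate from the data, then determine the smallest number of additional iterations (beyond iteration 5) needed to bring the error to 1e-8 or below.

Rate ρ ≈ |x_5 − x*|/|x_4 − x*| = 0.0001569/0.0005510 = 0.2848.
After j more steps, |x_{5+j} − x*| ≈ 0.0001569·ρ^j; need ρ^j ≤ 1e-8/0.0001569 = 6.37349e-05.
j ≥ ln(6.37349e-05)/ln(0.2848) = -9.6608/-1.25597 = 7.692.
So 8 more iterations are needed.

8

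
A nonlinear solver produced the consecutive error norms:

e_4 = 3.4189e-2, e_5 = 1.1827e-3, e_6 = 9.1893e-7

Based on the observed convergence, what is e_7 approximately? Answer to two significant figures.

First estimate the order: p ≈ ln(e_6/e_5) / ln(e_5/e_4) = ln(9.1893e-7/1.1827e-3)/ln(1.1827e-3/3.4189e-2) = ln(0.000776976)/ln(0.034593) ≈ 2.1284.
Then e_7 ≈ e_6·(e_6/e_5)^p = 9.1893e-7·(0.000776976)^2.1284 = 9.1893e-7·2.40737e-07 ≈ 2.212e-13.

2.2e-13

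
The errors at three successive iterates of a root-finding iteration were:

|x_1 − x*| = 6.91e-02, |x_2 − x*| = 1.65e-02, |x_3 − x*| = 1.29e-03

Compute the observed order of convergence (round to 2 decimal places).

p ≈ ln(|x_3 − x*|/|x_2 − x*|) / ln(|x_2 − x*|/|x_1 − x*|)
  = ln(1.29e-03/1.65e-02) / ln(1.65e-02/6.91e-02)
  = ln(0.0781818) / ln(0.238784)
  = -2.54872 / -1.43220 ≈ 1.77958

1.78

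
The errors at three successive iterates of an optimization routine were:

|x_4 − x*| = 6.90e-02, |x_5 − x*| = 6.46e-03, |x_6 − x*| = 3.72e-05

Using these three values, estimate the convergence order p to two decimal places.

p ≈ ln(|x_6 − x*|/|x_5 − x*|) / ln(|x_5 − x*|/|x_4 − x*|)
  = ln(3.72e-05/6.46e-03) / ln(6.46e-03/6.90e-02)
  = ln(0.00575851) / ln(0.0936232)
  = -5.15708 / -2.36848 ≈ 2.17738

2.18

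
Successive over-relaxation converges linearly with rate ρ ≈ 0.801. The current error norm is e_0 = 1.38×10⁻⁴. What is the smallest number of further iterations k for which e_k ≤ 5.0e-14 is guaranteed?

After k steps, e_k ≈ 1.38×10⁻⁴·0.801^k.
Need 0.801^k ≤ 5.0e-14/1.38×10⁻⁴ = 3.62319e-10.
k ≥ ln(3.62319e-10)/ln(0.801) = -21.7385/-0.22189 = 97.970.
Smallest integer k = 98.

98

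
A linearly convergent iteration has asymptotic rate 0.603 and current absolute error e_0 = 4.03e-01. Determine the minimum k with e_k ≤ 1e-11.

49

After k steps, e_k ≈ 4.03e-01·0.603^k.
Need 0.603^k ≤ 1e-11/4.03e-01 = 2.48139e-11.
k ≥ ln(2.48139e-11)/ln(0.603) = -24.4196/-0.50584 = 48.275.
Smallest integer k = 49.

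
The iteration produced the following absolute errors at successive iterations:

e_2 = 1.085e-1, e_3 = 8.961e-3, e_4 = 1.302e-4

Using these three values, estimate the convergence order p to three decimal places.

p ≈ ln(e_4/e_3) / ln(e_3/e_2)
  = ln(1.302e-4/8.961e-3) / ln(8.961e-3/1.085e-1)
  = ln(0.0145296) / ln(0.0825899)
  = -4.231567 / -2.493868 ≈ 1.696789

1.697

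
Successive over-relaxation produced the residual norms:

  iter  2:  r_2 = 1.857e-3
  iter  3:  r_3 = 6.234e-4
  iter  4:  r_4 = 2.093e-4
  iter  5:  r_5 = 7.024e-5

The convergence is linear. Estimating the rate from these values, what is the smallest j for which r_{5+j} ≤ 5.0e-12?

16

Rate ρ ≈ r_5/r_4 = 7.024e-5/2.093e-4 = 0.3356.
After j more steps, r_{5+j} ≈ 7.024e-5·ρ^j; need ρ^j ≤ 5.0e-12/7.024e-5 = 7.11845e-08.
j ≥ ln(7.11845e-08)/ln(0.3356) = -16.4580/-1.09184 = 15.074.
So 16 more iterations are needed.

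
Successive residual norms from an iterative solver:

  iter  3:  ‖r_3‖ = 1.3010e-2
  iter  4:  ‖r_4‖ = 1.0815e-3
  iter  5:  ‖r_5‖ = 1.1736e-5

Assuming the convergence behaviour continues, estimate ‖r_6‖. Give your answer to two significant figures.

3.1e-9

First estimate the order: p ≈ ln(‖r_5‖/‖r_4‖) / ln(‖r_4‖/‖r_3‖) = ln(1.1736e-5/1.0815e-3)/ln(1.0815e-3/1.3010e-2) = ln(0.0108516)/ln(0.0831284) ≈ 1.8186.
Then ‖r_6‖ ≈ ‖r_5‖·(‖r_5‖/‖r_4‖)^p = 1.1736e-5·(0.0108516)^1.8186 = 1.1736e-5·0.000267516 ≈ 3.14e-09.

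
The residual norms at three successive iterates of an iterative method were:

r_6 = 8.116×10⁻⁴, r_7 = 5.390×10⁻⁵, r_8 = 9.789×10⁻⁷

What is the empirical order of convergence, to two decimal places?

1.48

p ≈ ln(r_8/r_7) / ln(r_7/r_6)
  = ln(9.789×10⁻⁷/5.390×10⁻⁵) / ln(5.390×10⁻⁵/8.116×10⁻⁴)
  = ln(0.0181614) / ln(0.066412)
  = -4.00846 / -2.71188 ≈ 1.47811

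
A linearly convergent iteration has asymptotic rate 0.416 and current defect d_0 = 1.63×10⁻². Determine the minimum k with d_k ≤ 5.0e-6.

After k steps, d_k ≈ 1.63×10⁻²·0.416^k.
Need 0.416^k ≤ 5.0e-6/1.63×10⁻² = 0.000306748.
k ≥ ln(0.000306748)/ln(0.416) = -8.0895/-0.87707 = 9.223.
Smallest integer k = 10.

10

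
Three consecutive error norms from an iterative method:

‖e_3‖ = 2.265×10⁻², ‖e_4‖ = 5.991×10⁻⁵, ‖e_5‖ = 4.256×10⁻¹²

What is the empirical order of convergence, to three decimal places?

p ≈ ln(‖e_5‖/‖e_4‖) / ln(‖e_4‖/‖e_3‖)
  = ln(4.256×10⁻¹²/5.991×10⁻⁵) / ln(5.991×10⁻⁵/2.265×10⁻²)
  = ln(7.10399e-08) / ln(0.00264503)
  = -16.460024 / -5.935073 ≈ 2.773348

2.773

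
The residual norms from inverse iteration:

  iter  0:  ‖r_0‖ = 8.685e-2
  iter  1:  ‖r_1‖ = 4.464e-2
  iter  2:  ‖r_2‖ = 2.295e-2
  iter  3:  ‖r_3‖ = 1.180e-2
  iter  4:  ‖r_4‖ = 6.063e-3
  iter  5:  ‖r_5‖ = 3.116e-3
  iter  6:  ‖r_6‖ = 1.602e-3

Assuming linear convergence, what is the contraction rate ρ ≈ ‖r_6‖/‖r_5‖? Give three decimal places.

ρ ≈ ‖r_6‖/‖r_5‖ = 1.602e-3/3.116e-3 = 0.51412

0.514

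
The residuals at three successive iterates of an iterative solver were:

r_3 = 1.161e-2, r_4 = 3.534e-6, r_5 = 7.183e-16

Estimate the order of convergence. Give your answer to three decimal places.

p ≈ ln(r_5/r_4) / ln(r_4/r_3)
  = ln(7.183e-16/3.534e-6) / ln(3.534e-6/1.161e-2)
  = ln(2.03254e-10) / ln(0.000304393)
  = -22.316565 / -8.097191 ≈ 2.756087

2.756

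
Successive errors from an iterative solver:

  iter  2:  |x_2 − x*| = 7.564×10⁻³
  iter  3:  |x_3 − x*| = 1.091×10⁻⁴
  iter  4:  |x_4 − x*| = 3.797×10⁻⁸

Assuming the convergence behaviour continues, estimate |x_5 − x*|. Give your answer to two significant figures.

First estimate the order: p ≈ ln(|x_4 − x*|/|x_3 − x*|) / ln(|x_3 − x*|/|x_2 − x*|) = ln(3.797×10⁻⁸/1.091×10⁻⁴)/ln(1.091×10⁻⁴/7.564×10⁻³) = ln(0.000348029)/ln(0.0144236) ≈ 1.8786.
Then |x_5 − x*| ≈ |x_4 − x*|·(|x_4 − x*|/|x_3 − x*|)^p = 3.797×10⁻⁸·(0.000348029)^1.8786 = 3.797×10⁻⁸·3.18477e-07 ≈ 1.209e-14.

1.2e-14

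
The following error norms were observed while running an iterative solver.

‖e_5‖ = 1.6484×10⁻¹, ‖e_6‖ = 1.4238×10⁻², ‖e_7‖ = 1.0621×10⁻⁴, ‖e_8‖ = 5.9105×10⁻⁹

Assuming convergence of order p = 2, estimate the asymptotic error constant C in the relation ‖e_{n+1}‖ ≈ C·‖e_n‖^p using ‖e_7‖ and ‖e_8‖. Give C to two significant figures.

0.52

C ≈ ‖e_8‖ / ‖e_7‖^2
  = 5.9105×10⁻⁹ / (1.0621×10⁻⁴)^2
  = 5.9105×10⁻⁹ / 1.12806e-08 ≈ 0.52395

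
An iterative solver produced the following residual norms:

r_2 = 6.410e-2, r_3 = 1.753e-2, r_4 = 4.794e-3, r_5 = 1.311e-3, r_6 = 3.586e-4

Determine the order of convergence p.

Consecutive ratios: r_6/r_5 = 3.586e-4/1.311e-3 = 0.273532, r_5/r_4 = 1.311e-3/4.794e-3 = 0.273467.
p ≈ ln(0.273532)/ln(0.273467) = -1.2963/-1.2966 ≈ 1.00.
So the convergence is linear (order 1).

1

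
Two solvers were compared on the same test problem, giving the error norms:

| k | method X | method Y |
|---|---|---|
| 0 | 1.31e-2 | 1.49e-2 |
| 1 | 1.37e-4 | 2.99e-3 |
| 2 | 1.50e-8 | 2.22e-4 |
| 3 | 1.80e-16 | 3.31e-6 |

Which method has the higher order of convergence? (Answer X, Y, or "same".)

Method X: p ≈ ln(1.80e-16/1.50e-8)/ln(1.50e-8/1.37e-4) ≈ 2.00.
Method Y: p ≈ ln(3.31e-6/2.22e-4)/ln(2.22e-4/2.99e-3) ≈ 1.62.
Method X has the higher order (≈2.0 vs ≈1.6).

X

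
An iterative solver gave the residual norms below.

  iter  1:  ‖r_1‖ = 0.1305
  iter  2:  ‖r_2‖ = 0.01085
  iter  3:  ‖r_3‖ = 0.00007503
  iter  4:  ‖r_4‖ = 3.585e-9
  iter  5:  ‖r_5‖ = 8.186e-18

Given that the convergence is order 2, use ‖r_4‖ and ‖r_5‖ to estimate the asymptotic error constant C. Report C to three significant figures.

0.637

C ≈ ‖r_5‖ / ‖r_4‖^2
  = 8.186e-18 / (3.585e-9)^2
  = 8.186e-18 / 1.28522e-17 ≈ 0.63693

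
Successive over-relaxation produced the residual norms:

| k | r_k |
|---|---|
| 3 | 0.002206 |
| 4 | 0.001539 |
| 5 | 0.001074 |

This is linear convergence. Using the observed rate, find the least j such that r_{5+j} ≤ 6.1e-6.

Rate ρ ≈ r_5/r_4 = 0.001074/0.001539 = 0.6979.
After j more steps, r_{5+j} ≈ 0.001074·ρ^j; need ρ^j ≤ 6.1e-6/0.001074 = 0.0056797.
j ≥ ln(0.0056797)/ln(0.6979) = -5.1709/-0.35968 = 14.376.
So 15 more iterations are needed.

15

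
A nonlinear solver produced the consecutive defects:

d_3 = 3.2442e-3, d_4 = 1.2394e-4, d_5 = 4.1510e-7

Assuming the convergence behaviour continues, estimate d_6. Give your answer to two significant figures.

First estimate the order: p ≈ ln(d_5/d_4) / ln(d_4/d_3) = ln(4.1510e-7/1.2394e-4)/ln(1.2394e-4/3.2442e-3) = ln(0.0033492)/ln(0.0382036) ≈ 1.7456.
Then d_6 ≈ d_5·(d_5/d_4)^p = 4.1510e-7·(0.0033492)^1.7456 = 4.1510e-7·4.7812e-05 ≈ 1.985e-11.

2.0e-11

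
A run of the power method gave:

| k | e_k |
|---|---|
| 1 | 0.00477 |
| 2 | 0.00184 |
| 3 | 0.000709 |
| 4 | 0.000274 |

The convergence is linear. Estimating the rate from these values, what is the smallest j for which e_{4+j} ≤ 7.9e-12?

Rate ρ ≈ e_4/e_3 = 0.000274/0.000709 = 0.3865.
After j more steps, e_{4+j} ≈ 0.000274·ρ^j; need ρ^j ≤ 7.9e-12/0.000274 = 2.88321e-08.
j ≥ ln(2.88321e-08)/ln(0.3865) = -17.3618/-0.95062 = 18.264.
So 19 more iterations are needed.

19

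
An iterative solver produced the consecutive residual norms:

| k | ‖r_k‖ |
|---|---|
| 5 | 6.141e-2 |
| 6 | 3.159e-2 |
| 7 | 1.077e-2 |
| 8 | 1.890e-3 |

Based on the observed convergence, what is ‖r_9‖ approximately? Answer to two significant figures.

First estimate the order: p ≈ ln(‖r_8‖/‖r_7‖) / ln(‖r_7‖/‖r_6‖) = ln(1.890e-3/1.077e-2)/ln(1.077e-2/3.159e-2) = ln(0.175487)/ln(0.340931) ≈ 1.6172.
Then ‖r_9‖ ≈ ‖r_8‖·(‖r_8‖/‖r_7‖)^p = 1.890e-3·(0.175487)^1.6172 = 1.890e-3·0.0599505 ≈ 0.0001133.

1.1e-4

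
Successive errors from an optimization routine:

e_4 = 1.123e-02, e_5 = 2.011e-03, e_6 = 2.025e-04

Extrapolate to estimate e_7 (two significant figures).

First estimate the order: p ≈ ln(e_6/e_5) / ln(e_5/e_4) = ln(2.025e-04/2.011e-03)/ln(2.011e-03/1.123e-02) = ln(0.100696)/ln(0.179074) ≈ 1.3347.
Then e_7 ≈ e_6·(e_6/e_5)^p = 2.025e-04·(0.100696)^1.3347 = 2.025e-04·0.0467004 ≈ 9.457e-06.

9.5e-6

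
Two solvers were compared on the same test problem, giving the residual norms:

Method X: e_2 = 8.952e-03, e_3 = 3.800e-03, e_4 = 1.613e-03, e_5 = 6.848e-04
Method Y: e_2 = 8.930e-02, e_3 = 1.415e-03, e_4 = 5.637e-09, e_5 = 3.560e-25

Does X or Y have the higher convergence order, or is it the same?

Y

Method X: p ≈ ln(6.848e-04/1.613e-03)/ln(1.613e-03/3.800e-03) ≈ 1.00.
Method Y: p ≈ ln(3.560e-25/5.637e-09)/ln(5.637e-09/1.415e-03) ≈ 3.00.
Method Y has the higher order (≈3.0 vs ≈1.0).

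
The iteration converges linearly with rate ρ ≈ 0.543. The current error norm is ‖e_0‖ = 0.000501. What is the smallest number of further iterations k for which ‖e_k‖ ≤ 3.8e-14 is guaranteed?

After k steps, ‖e_k‖ ≈ 0.000501·0.543^k.
Need 0.543^k ≤ 3.8e-14/0.000501 = 7.58483e-11.
k ≥ ln(7.58483e-11)/ln(0.543) = -23.3023/-0.61065 = 38.160.
Smallest integer k = 39.

39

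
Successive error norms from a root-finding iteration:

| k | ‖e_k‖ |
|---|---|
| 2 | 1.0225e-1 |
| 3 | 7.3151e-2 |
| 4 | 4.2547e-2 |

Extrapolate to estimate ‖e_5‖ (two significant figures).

First estimate the order: p ≈ ln(‖e_4‖/‖e_3‖) / ln(‖e_3‖/‖e_2‖) = ln(4.2547e-2/7.3151e-2)/ln(7.3151e-2/1.0225e-1) = ln(0.581633)/ln(0.715413) ≈ 1.6182.
Then ‖e_5‖ ≈ ‖e_4‖·(‖e_4‖/‖e_3‖)^p = 4.2547e-2·(0.581633)^1.6182 = 4.2547e-2·0.416059 ≈ 0.0177.

1.8e-2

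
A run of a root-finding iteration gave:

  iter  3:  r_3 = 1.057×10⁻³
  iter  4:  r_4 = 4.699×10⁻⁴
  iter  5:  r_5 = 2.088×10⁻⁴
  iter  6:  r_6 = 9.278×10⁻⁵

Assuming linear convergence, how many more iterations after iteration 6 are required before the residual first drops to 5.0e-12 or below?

Rate ρ ≈ r_6/r_5 = 9.278×10⁻⁵/2.088×10⁻⁴ = 0.4443.
After j more steps, r_{6+j} ≈ 9.278×10⁻⁵·ρ^j; need ρ^j ≤ 5.0e-12/9.278×10⁻⁵ = 5.38909e-08.
j ≥ ln(5.38909e-08)/ln(0.4443) = -16.7363/-0.81126 = 20.630.
So 21 more iterations are needed.

21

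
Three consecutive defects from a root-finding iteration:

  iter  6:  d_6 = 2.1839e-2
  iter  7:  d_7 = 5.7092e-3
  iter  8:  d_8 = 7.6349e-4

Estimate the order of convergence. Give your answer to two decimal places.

1.50

p ≈ ln(d_8/d_7) / ln(d_7/d_6)
  = ln(7.6349e-4/5.7092e-3) / ln(5.7092e-3/2.1839e-2)
  = ln(0.13373) / ln(0.261422)
  = -2.01193 / -1.34162 ≈ 1.49963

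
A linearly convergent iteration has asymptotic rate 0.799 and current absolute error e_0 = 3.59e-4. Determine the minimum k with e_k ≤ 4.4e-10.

After k steps, e_k ≈ 3.59e-4·0.799^k.
Need 0.799^k ≤ 4.4e-10/3.59e-4 = 1.22563e-06.
k ≥ ln(1.22563e-06)/ln(0.799) = -13.6121/-0.22439 = 60.663.
Smallest integer k = 61.

61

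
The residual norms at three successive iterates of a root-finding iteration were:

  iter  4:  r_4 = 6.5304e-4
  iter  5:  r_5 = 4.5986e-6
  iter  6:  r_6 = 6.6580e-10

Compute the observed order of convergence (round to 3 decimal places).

p ≈ ln(r_6/r_5) / ln(r_5/r_4)
  = ln(6.6580e-10/4.5986e-6) / ln(4.5986e-6/6.5304e-4)
  = ln(0.000144783) / ln(0.00704184)
  = -8.840274 / -4.955886 ≈ 1.783793

1.784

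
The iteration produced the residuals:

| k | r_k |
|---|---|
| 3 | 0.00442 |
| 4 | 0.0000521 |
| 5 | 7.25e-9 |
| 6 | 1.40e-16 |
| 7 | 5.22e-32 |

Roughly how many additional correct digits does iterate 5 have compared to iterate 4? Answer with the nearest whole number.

4

Digits gained ≈ log₁₀(r_4/r_5) = log₁₀(0.0000521/7.25e-9) = log₁₀(7186.21) ≈ 3.856.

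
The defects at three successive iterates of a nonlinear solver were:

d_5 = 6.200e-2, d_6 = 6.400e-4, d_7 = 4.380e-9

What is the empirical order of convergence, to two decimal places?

2.60

p ≈ ln(d_7/d_6) / ln(d_6/d_5)
  = ln(4.380e-9/6.400e-4) / ln(6.400e-4/6.200e-2)
  = ln(6.84375e-06) / ln(0.0103226)
  = -11.89217 / -4.57342 ≈ 2.60028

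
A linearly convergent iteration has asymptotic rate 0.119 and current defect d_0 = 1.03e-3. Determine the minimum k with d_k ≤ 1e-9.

After k steps, d_k ≈ 1.03e-3·0.119^k.
Need 0.119^k ≤ 1e-9/1.03e-3 = 9.70874e-07.
k ≥ ln(9.70874e-07)/ln(0.119) = -13.8451/-2.12863 = 6.504.
Smallest integer k = 7.

7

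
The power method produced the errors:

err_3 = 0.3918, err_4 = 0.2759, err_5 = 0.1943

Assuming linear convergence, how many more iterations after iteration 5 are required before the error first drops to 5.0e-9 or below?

Rate ρ ≈ err_5/err_4 = 0.1943/0.2759 = 0.7042.
After j more steps, err_{5+j} ≈ 0.1943·ρ^j; need ρ^j ≤ 5.0e-9/0.1943 = 2.57334e-08.
j ≥ ln(2.57334e-08)/ln(0.7042) = -17.4755/-0.35069 = 49.832.
So 50 more iterations are needed.

50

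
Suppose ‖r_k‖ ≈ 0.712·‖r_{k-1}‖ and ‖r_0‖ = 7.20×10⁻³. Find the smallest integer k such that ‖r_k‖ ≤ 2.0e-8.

38

After k steps, ‖r_k‖ ≈ 7.20×10⁻³·0.712^k.
Need 0.712^k ≤ 2.0e-8/7.20×10⁻³ = 2.77778e-06.
k ≥ ln(2.77778e-06)/ln(0.712) = -12.7939/-0.33968 = 37.665.
Smallest integer k = 38.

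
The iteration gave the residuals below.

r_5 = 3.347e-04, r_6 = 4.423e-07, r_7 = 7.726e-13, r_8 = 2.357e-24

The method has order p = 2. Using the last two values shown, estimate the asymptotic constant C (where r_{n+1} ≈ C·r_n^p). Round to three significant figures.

C ≈ r_8 / r_7^2
  = 2.357e-24 / (7.726e-13)^2
  = 2.357e-24 / 5.96911e-25 ≈ 3.9487

3.95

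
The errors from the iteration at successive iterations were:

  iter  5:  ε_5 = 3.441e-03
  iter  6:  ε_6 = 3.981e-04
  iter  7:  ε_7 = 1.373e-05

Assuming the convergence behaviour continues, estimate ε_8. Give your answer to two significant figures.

7.2e-8

First estimate the order: p ≈ ln(ε_7/ε_6) / ln(ε_6/ε_5) = ln(1.373e-05/3.981e-04)/ln(3.981e-04/3.441e-03) = ln(0.0344888)/ln(0.115693) ≈ 1.5612.
Then ε_8 ≈ ε_7·(ε_7/ε_6)^p = 1.373e-05·(0.0344888)^1.5612 = 1.373e-05·0.00521222 ≈ 7.156e-08.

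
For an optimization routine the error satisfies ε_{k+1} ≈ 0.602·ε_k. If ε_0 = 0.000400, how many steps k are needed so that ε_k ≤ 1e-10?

After k steps, ε_k ≈ 0.000400·0.602^k.
Need 0.602^k ≤ 1e-10/0.000400 = 2.5e-07.
k ≥ ln(2.5e-07)/ln(0.602) = -15.2018/-0.50750 = 29.954.
Smallest integer k = 30.

30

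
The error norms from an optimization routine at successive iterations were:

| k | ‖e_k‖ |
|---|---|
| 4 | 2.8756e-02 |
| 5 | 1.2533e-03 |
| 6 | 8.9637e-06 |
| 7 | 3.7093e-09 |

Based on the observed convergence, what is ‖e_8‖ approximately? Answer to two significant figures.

First estimate the order: p ≈ ln(‖e_7‖/‖e_6‖) / ln(‖e_6‖/‖e_5‖) = ln(3.7093e-09/8.9637e-06)/ln(8.9637e-06/1.2533e-03) = ln(0.000413813)/ln(0.00715208) ≈ 1.5768.
Then ‖e_8‖ ≈ ‖e_7‖·(‖e_7‖/‖e_6‖)^p = 3.7093e-09·(0.000413813)^1.5768 = 3.7093e-09·4.62782e-06 ≈ 1.717e-14.

1.7e-14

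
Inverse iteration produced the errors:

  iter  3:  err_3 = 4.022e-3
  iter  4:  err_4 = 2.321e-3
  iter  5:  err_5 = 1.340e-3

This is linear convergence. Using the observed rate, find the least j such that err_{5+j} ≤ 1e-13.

Rate ρ ≈ err_5/err_4 = 1.340e-3/2.321e-3 = 0.5773.
After j more steps, err_{5+j} ≈ 1.340e-3·ρ^j; need ρ^j ≤ 1e-13/1.340e-3 = 7.46269e-11.
j ≥ ln(7.46269e-11)/ln(0.5773) = -23.3185/-0.54939 = 42.444.
So 43 more iterations are needed.

43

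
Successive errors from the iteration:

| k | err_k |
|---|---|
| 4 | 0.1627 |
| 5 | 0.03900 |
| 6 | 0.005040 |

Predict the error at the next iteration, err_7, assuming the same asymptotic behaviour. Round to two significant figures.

First estimate the order: p ≈ ln(err_6/err_5) / ln(err_5/err_4) = ln(0.005040/0.03900)/ln(0.03900/0.1627) = ln(0.129231)/ln(0.239705) ≈ 1.4325.
Then err_7 ≈ err_6·(err_6/err_5)^p = 0.005040·(0.129231)^1.4325 = 0.005040·0.0533375 ≈ 0.0002688.

2.7e-4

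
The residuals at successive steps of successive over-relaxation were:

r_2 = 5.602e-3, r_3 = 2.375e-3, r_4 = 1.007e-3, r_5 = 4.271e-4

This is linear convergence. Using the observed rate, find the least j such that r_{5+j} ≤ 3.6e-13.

25

Rate ρ ≈ r_5/r_4 = 4.271e-4/1.007e-3 = 0.4241.
After j more steps, r_{5+j} ≈ 4.271e-4·ρ^j; need ρ^j ≤ 3.6e-13/4.271e-4 = 8.42894e-10.
j ≥ ln(8.42894e-10)/ln(0.4241) = -20.8942/-0.85779 = 24.358.
So 25 more iterations are needed.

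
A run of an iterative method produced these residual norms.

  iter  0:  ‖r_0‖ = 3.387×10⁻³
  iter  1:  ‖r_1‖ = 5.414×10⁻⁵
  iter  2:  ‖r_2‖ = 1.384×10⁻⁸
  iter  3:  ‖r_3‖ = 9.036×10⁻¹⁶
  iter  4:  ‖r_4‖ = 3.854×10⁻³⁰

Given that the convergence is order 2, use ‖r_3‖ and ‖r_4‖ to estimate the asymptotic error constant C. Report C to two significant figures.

4.7

C ≈ ‖r_4‖ / ‖r_3‖^2
  = 3.854×10⁻³⁰ / (9.036×10⁻¹⁶)^2
  = 3.854×10⁻³⁰ / 8.16493e-31 ≈ 4.7202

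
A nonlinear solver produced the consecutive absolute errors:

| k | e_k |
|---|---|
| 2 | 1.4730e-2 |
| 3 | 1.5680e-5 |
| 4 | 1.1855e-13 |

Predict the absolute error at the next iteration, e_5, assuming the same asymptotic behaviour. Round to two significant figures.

7.7e-36

First estimate the order: p ≈ ln(e_4/e_3) / ln(e_3/e_2) = ln(1.1855e-13/1.5680e-5)/ln(1.5680e-5/1.4730e-2) = ln(7.56059e-09)/ln(0.00106449) ≈ 2.7319.
Then e_5 ≈ e_4·(e_4/e_3)^p = 1.1855e-13·(7.56059e-09)^2.7319 = 1.1855e-13·6.50169e-23 ≈ 7.708e-36.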